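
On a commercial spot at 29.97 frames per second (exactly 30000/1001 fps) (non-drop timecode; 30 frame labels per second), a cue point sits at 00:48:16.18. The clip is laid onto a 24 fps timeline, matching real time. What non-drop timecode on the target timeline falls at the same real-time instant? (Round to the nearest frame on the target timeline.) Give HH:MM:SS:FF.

00:48:19:12

Source frame index: (0×3600 + 48×60 + 16) × 30 + 18 = 86898.
Real time: 86898 / (30000/1001) = 14497483/5000 s.
Target frame: (14497483/5000) × (24) = 43492449/625 ≈ 69587.918 → 69588.
At 24 labels/s: frame 69588 → 00:48:19:12.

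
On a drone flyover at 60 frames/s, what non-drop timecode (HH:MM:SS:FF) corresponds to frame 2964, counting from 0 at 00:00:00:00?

2964 ÷ 60 = 49 full seconds, remainder 24 frames.
49 s = 0 h 0 min 49 s.
Timecode: 00:00:49:24.

00:00:49:24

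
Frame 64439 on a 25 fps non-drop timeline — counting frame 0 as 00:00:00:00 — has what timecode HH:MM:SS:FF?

00:42:57:14

64439 ÷ 25 = 2577 full seconds, remainder 14 frames.
2577 s = 0 h 42 min 57 s.
Timecode: 00:42:57:14.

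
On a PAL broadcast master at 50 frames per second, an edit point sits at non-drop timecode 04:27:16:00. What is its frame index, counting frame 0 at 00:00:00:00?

Total seconds to the label: (4 × 3600 + 27 × 60 + 16) = 16036.
Frame index = 16036 × 50 + 0 = 801800.

801800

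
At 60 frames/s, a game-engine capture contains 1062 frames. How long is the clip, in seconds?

Running time = 1062 / (60) = 17.7 s.

17.7 seconds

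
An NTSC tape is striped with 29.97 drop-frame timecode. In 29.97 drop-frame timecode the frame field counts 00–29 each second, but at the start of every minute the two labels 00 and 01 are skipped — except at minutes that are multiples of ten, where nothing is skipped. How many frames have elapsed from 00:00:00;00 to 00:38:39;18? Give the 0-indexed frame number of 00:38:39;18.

As if non-drop at 30 labels/s: (0 × 3600 + 38 × 60 + 39) × 30 + 18 = 69588.
Minute boundaries passed: 38; those not divisible by 10: 38 − 3 = 35; dropped labels = 2 × 35 = 70.
Actual frame index = 69588 − 70 = 69518.

69518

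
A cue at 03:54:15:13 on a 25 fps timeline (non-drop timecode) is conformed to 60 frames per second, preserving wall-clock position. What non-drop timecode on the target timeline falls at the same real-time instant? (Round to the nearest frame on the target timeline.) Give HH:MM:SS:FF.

Source frame index: (3×3600 + 54×60 + 15) × 25 + 13 = 351388.
Real time: 351388 / (25) = 351388/25 s.
Target frame: (351388/25) × (60) = 4216656/5 ≈ 843331.200 → 843331.
At 60 labels/s: frame 843331 → 03:54:15:31.

03:54:15:31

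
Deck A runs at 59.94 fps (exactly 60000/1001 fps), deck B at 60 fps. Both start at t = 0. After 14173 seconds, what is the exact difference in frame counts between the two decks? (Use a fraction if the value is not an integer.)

850380/1001 frames

A emits 60000/1001 × 14173 = 850380000/1001 frames; B emits 60 × 14173 = 850380.
Difference = 850380/1001 frames (≈ 849.5305); B is ahead of A.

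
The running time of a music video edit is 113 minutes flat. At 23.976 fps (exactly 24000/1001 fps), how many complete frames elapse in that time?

113 min = 6780 s.
Frames = 6780 × 24000/1001 = 162720000/1001 ≈ 162557.4426.
Complete frames: 162557.

162557 frames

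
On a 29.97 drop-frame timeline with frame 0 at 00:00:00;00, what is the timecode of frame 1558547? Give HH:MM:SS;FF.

14:26:43;17

Ten DF minutes hold 17982 frames, so frame 1558547 lies in block 86 (frames 1546452–1564433) with 12095 frames into that block.
The block's first minute is 1800 frames and the rest 1798 each; 12095 frames reaches minute 6, so 86 × 18 + 6 × 2 = 1560 labels have been skipped so far.
Adding those back, label number 1558547 + 1560 = 1560107 at 30 labels/s is 52003 s + 17 f = 14 h 26 min 43 s frame 17, i.e. 14:26:43;17.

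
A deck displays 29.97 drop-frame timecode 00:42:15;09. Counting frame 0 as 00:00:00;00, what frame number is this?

75983

As if non-drop at 30 labels/s: (0 × 3600 + 42 × 60 + 15) × 30 + 9 = 76059.
Minute boundaries passed: 42; those not divisible by 10: 42 − 4 = 38; dropped labels = 2 × 38 = 76.
Actual frame index = 76059 − 76 = 75983.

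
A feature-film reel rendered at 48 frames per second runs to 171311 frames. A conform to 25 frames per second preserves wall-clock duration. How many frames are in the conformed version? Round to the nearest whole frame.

Frames at target rate = 171311 × (25) / (48) = 4282775/48 ≈ 89224.479.
Nearest whole frame: 89224.

89224 frames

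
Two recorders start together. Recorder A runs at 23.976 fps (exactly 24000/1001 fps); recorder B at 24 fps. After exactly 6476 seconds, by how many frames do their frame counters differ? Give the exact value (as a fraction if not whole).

A emits 24000/1001 × 6476 = 155424000/1001 frames; B emits 24 × 6476 = 155424.
Difference = 155424/1001 frames (≈ 155.2687); B is ahead of A.

155424/1001 frames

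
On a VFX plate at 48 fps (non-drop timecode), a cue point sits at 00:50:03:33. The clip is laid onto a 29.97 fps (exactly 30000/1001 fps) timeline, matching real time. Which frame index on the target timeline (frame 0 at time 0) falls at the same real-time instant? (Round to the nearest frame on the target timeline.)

frame 90021

Source frame index: (0×3600 + 50×60 + 3) × 48 + 33 = 144177.
Real time: 144177 / (48) = 48059/16 s.
Target frame: (48059/16) × (30000/1001) = 8191875/91 ≈ 90020.604 → 90021.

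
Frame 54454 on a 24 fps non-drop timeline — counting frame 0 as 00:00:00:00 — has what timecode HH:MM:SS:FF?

54454 ÷ 24 = 2268 full seconds, remainder 22 frames.
2268 s = 0 h 37 min 48 s.
Timecode: 00:37:48:22.

00:37:48:22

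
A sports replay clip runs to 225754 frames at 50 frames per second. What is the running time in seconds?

4515.08 seconds

Running time = 225754 / (50) = 4515.08 s.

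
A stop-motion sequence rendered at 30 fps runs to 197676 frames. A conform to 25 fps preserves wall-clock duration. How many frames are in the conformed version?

Target frames = source frames × (target rate / source rate) = 197676 × (25)/(30) = 197676 × 5/6 = 164730.

164730 frames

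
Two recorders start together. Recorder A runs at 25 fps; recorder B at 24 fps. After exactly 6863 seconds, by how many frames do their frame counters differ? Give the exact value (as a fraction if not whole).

A emits 25 × 6863 = 171575 frames; B emits 24 × 6863 = 164712.
Difference = 6863 frames; B is behind A.

6863 frames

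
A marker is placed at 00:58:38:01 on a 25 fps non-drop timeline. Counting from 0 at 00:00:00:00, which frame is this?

Total seconds to the label: (0 × 3600 + 58 × 60 + 38) = 3518.
Frame index = 3518 × 25 + 1 = 87951.

87951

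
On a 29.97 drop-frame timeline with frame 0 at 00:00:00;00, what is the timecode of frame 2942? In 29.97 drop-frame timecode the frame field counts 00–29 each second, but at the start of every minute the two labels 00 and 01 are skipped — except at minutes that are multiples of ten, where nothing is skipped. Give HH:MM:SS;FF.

Ten DF minutes hold 17982 frames, so frame 2942 lies in block 0 (frames 0–17981) with 2942 frames into that block.
The block's first minute is 1800 frames and the rest 1798 each; 2942 frames reaches minute 1, so 0 × 18 + 1 × 2 = 2 labels have been skipped so far.
Adding those back, label number 2942 + 2 = 2944 at 30 labels/s is 98 s + 4 f = 0 h 1 min 38 s frame 4, i.e. 00:01:38;04.

00:01:38;04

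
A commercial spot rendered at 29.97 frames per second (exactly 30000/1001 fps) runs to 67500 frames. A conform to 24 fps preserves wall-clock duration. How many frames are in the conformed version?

Target frames = source frames × (target rate / source rate) = 67500 × (24)/(30000/1001) = 67500 × 1001/1250 = 54054.

54054 frames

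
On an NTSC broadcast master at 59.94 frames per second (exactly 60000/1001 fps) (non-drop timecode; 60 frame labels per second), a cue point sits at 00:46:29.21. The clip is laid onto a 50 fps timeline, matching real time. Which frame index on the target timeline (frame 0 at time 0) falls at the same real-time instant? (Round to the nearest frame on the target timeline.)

Source frame index: (0×3600 + 46×60 + 29) × 60 + 21 = 167361.
Real time: 167361 / (60000/1001) = 55842787/20000 s.
Target frame: (55842787/20000) × (50) = 55842787/400 ≈ 139606.967 → 139607.

frame 139607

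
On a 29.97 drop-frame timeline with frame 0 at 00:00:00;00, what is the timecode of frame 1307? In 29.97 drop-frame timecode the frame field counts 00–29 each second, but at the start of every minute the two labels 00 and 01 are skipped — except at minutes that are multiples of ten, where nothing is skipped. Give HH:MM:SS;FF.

00:00:43;17

Ten DF minutes hold 17982 frames, so frame 1307 lies in block 0 (frames 0–17981) with 1307 frames into that block.
The block's first minute is 1800 frames and the rest 1798 each; 1307 frames reaches minute 0, so 0 × 18 + 0 × 2 = 0 labels have been skipped so far.
Adding those back, label number 1307 + 0 = 1307 at 30 labels/s is 43 s + 17 f = 0 h 0 min 43 s frame 17, i.e. 00:00:43;17.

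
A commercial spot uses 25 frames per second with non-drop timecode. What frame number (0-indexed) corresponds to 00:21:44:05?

frame 32605

Total seconds to the label: (0 × 3600 + 21 × 60 + 44) = 1304.
Frame index = 1304 × 25 + 5 = 32605.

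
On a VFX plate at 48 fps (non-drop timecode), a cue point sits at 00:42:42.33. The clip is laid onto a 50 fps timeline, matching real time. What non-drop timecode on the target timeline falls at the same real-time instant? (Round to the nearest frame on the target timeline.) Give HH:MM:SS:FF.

Source frame index: (0×3600 + 42×60 + 42) × 48 + 33 = 123009.
Real time: 123009 / (48) = 41003/16 s.
Target frame: (41003/16) × (50) = 1025075/8 ≈ 128134.375 → 128134.
At 50 labels/s: frame 128134 → 00:42:42:34.

00:42:42:34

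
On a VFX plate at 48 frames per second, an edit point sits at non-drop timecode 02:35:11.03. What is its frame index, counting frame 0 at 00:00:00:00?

frame 446931

Total seconds to the label: (2 × 3600 + 35 × 60 + 11) = 9311.
Frame index = 9311 × 48 + 3 = 446931.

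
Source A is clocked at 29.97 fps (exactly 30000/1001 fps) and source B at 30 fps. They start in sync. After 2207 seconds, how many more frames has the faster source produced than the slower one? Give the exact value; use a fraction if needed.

A emits 30000/1001 × 2207 = 66210000/1001 frames; B emits 30 × 2207 = 66210.
Difference = 66210/1001 frames (≈ 66.1439); B is ahead of A.

66210/1001 frames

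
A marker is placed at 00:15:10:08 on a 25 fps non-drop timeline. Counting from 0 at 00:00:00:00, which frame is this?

22758

Total seconds to the label: (0 × 3600 + 15 × 60 + 10) = 910.
Frame index = 910 × 25 + 8 = 22758.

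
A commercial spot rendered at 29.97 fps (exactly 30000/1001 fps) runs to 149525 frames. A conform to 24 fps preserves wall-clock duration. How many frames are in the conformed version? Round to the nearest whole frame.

Frames at target rate = 149525 × (24) / (30000/1001) = 5986981/50 ≈ 119739.620.
Nearest whole frame: 119740.

119740 frames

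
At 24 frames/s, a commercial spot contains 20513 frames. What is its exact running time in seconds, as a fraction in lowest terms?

20513/24 seconds

Running time = 20513 ÷ (24) = 20513 × 1/24 = 20513/24 s.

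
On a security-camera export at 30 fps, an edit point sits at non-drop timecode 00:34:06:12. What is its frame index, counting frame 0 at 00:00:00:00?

61392

Total seconds to the label: (0 × 3600 + 34 × 60 + 6) = 2046.
Frame index = 2046 × 30 + 12 = 61392.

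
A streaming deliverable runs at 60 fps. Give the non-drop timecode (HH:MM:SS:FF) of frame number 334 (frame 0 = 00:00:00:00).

334 ÷ 60 = 5 full seconds, remainder 34 frames.
5 s = 0 h 0 min 5 s.
Timecode: 00:00:05:34.

00:00:05:34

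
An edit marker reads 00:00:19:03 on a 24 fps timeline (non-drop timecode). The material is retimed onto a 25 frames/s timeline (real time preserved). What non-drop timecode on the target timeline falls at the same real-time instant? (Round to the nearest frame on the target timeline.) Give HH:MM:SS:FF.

00:00:19:03

Source frame index: (0×3600 + 0×60 + 19) × 24 + 3 = 459.
Real time: 459 / (24) = 153/8 s.
Target frame: (153/8) × (25) = 3825/8 ≈ 478.125 → 478.
At 25 labels/s: frame 478 → 00:00:19:03.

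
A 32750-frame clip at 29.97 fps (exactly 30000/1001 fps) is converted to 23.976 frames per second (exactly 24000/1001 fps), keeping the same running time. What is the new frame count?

26200 frames

Target frames = source frames × (target rate / source rate) = 32750 × (24000/1001)/(30000/1001) = 32750 × 4/5 = 26200.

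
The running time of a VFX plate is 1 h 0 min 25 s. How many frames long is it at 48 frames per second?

174000 frames

1 h 0 min 25 s = 3625 s.
Frames = 3625 × 48 = 174000.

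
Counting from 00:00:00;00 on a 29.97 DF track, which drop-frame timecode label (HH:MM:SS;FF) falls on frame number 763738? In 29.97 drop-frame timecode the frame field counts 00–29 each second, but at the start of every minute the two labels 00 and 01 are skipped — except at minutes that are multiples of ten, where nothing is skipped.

Ten DF minutes hold 17982 frames, so frame 763738 lies in block 42 (frames 755244–773225) with 8494 frames into that block.
The block's first minute is 1800 frames and the rest 1798 each; 8494 frames reaches minute 4, so 42 × 18 + 4 × 2 = 764 labels have been skipped so far.
Adding those back, label number 763738 + 764 = 764502 at 30 labels/s is 25483 s + 12 f = 7 h 4 min 43 s frame 12, i.e. 07:04:43;12.

07:04:43;12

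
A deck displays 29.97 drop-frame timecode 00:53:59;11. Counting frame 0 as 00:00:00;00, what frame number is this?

97085

As if non-drop at 30 labels/s: (0 × 3600 + 53 × 60 + 59) × 30 + 11 = 97181.
Minute boundaries passed: 53; those not divisible by 10: 53 − 5 = 48; dropped labels = 2 × 48 = 96.
Actual frame index = 97181 − 96 = 97085.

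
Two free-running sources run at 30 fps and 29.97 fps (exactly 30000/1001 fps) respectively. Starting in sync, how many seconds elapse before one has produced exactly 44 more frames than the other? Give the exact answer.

22022/15 seconds

The gap grows by |30000/1001 − 30| = 30/1001 frames per second.
Time for a 44-frame gap: 44 ÷ (30/1001) = 22022/15 s.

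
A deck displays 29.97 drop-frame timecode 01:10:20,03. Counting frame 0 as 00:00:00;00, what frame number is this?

As if non-drop at 30 labels/s: (1 × 3600 + 10 × 60 + 20) × 30 + 3 = 126603.
Minute boundaries passed: 70; those not divisible by 10: 70 − 7 = 63; dropped labels = 2 × 63 = 126.
Actual frame index = 126603 − 126 = 126477.

126477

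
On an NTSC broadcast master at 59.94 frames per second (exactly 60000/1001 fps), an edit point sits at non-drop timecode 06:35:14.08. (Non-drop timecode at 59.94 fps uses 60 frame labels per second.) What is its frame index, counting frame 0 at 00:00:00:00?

Total seconds to the label: (6 × 3600 + 35 × 60 + 14) = 23714.
Frame index = 23714 × 60 + 8 = 1422848.

frame 1422848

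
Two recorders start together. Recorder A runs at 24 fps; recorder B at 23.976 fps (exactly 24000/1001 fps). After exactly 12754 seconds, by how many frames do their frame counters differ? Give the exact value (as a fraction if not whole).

43728/143 frames

A emits 24 × 12754 = 306096 frames; B emits 24000/1001 × 12754 = 43728000/143.
Difference = 43728/143 frames (≈ 305.7902); B is behind A.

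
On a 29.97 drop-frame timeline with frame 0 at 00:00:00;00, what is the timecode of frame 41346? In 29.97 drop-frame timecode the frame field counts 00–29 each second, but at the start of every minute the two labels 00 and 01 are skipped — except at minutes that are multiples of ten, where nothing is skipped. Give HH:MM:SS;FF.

00:22:59;16

Ten DF minutes hold 17982 frames, so frame 41346 lies in block 2 (frames 35964–53945) with 5382 frames into that block.
The block's first minute is 1800 frames and the rest 1798 each; 5382 frames reaches minute 2, so 2 × 18 + 2 × 2 = 40 labels have been skipped so far.
Adding those back, label number 41346 + 40 = 41386 at 30 labels/s is 1379 s + 16 f = 0 h 22 min 59 s frame 16, i.e. 00:22:59;16.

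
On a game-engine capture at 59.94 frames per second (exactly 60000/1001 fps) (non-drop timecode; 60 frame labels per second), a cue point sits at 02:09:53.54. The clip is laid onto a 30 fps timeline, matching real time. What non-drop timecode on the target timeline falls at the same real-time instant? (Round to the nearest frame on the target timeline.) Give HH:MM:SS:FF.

02:10:01:21

Source frame index: (2×3600 + 9×60 + 53) × 60 + 54 = 467634.
Real time: 467634 / (60000/1001) = 78016939/10000 s.
Target frame: (78016939/10000) × (30) = 234050817/1000 ≈ 234050.817 → 234051.
At 30 labels/s: frame 234051 → 02:10:01:21.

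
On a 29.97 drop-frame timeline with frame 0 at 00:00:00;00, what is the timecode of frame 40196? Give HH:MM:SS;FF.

00:22:21;06

Each 10-minute DF block holds 10 × 60 × 30 − 9 × 2 = 17982 frames. 40196 ÷ 17982 → 2 full blocks, remainder 4232.
Within the partial block the first minute is 1800 frames and each further minute 1798, so 2 further minute boundaries passed. Total skipped labels = 18 × 2 + 2 × 2 = 40.
Non-drop label index = 40196 + 40 = 40236; at 30 labels/s that is 00:22:21:06, i.e. DF 00:22:21;06.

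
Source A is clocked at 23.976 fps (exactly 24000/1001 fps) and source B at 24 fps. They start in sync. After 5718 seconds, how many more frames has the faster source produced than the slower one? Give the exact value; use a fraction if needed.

A emits 24000/1001 × 5718 = 137232000/1001 frames; B emits 24 × 5718 = 137232.
Difference = 137232/1001 frames (≈ 137.0949); B is ahead of A.

137232/1001 frames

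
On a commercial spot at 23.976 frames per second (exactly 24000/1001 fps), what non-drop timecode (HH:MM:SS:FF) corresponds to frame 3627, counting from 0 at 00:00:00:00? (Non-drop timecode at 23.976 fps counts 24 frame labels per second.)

3627 ÷ 24 = 151 full seconds, remainder 3 frames.
151 s = 0 h 2 min 31 s.
Timecode: 00:02:31:03.

00:02:31:03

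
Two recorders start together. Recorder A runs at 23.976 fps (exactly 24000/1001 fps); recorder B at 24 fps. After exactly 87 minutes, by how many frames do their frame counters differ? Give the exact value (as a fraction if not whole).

87 min = 5220 s.
A emits 24000/1001 × 5220 = 125280000/1001 frames; B emits 24 × 5220 = 125280.
Difference = 125280/1001 frames (≈ 125.1548); B is ahead of A.

125280/1001 frames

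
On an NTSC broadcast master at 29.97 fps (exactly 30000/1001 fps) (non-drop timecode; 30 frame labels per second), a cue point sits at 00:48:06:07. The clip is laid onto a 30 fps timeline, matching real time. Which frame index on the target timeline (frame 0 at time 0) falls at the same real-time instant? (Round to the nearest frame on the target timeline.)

frame 86674

Source frame index: (0×3600 + 48×60 + 6) × 30 + 7 = 86587.
Real time: 86587 / (30000/1001) = 86673587/30000 s.
Target frame: (86673587/30000) × (30) = 86673587/1000 ≈ 86673.587 → 86674.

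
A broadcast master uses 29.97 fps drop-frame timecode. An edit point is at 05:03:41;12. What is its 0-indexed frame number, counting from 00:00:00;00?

Complete 10-minute blocks: 30, each 17982 frames → 539460.
Remaining 3 whole minutes in the current block: 1800 + 2 × 1798 = 5396 frames.
Within the current minute: 41 × 30 + 12 − 2 = 1240 (labels ;00/;01 skipped at this minute). Total = 539460 + 5396 + 1240 = 546096.

546096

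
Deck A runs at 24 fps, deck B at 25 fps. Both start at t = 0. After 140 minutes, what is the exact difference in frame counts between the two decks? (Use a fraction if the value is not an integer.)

140 min = 8400 s.
A emits 24 × 8400 = 201600 frames; B emits 25 × 8400 = 210000.
Difference = 8400 frames; B is ahead of A.

8400 frames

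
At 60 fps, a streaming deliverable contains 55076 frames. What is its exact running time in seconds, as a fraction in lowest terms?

13769/15 seconds

Running time = 55076 ÷ (60) = 55076 × 1/60 = 13769/15 s.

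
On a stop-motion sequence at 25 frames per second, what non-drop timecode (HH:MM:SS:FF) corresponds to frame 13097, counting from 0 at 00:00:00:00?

00:08:43:22

13097 ÷ 25 = 523 full seconds, remainder 22 frames.
523 s = 0 h 8 min 43 s.
Timecode: 00:08:43:22.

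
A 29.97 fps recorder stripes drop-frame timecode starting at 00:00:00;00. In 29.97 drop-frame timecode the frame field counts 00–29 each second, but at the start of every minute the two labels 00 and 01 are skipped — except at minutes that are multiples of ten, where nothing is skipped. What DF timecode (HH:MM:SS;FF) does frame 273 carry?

00:00:09;03

Ten DF minutes hold 17982 frames, so frame 273 lies in block 0 (frames 0–17981) with 273 frames into that block.
The block's first minute is 1800 frames and the rest 1798 each; 273 frames reaches minute 0, so 0 × 18 + 0 × 2 = 0 labels have been skipped so far.
Adding those back, label number 273 + 0 = 273 at 30 labels/s is 9 s + 3 f = 0 h 0 min 9 s frame 3, i.e. 00:00:09;03.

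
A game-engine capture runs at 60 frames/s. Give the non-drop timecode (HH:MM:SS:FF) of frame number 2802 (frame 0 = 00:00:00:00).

00:00:46:42

2802 ÷ 60 = 46 full seconds, remainder 42 frames.
46 s = 0 h 0 min 46 s.
Timecode: 00:00:46:42.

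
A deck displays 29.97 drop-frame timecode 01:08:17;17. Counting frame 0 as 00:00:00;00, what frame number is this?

122803

Complete 10-minute blocks: 6, each 17982 frames → 107892.
Remaining 8 whole minutes in the current block: 1800 + 7 × 1798 = 14386 frames.
Within the current minute: 17 × 30 + 17 − 2 = 525 (labels ;00/;01 skipped at this minute). Total = 107892 + 14386 + 525 = 122803.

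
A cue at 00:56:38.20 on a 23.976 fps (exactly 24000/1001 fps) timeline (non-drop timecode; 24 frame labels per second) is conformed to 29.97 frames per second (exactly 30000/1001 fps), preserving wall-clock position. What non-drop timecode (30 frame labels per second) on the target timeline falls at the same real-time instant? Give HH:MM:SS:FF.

00:56:38:25

Source frame index: (0×3600 + 56×60 + 38) × 24 + 20 = 81572.
Real time: 81572 / (24000/1001) = 20413393/6000 s.
Target frame: (20413393/6000) × (30000/1001) = 101965.
At 30 labels/s: frame 101965 → 00:56:38:25.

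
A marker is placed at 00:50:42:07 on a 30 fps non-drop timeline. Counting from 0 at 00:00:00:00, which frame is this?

frame 91267

Total seconds to the label: (0 × 3600 + 50 × 60 + 42) = 3042.
Frame index = 3042 × 30 + 7 = 91267.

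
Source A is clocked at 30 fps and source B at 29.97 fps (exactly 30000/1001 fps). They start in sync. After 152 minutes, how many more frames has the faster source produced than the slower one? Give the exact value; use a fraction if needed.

273600/1001 frames

152 min = 9120 s.
A emits 30 × 9120 = 273600 frames; B emits 30000/1001 × 9120 = 273600000/1001.
Difference = 273600/1001 frames (≈ 273.3267); B is behind A.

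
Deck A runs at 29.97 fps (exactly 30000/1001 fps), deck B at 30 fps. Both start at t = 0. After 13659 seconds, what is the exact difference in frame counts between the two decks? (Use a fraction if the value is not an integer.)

409770/1001 frames

A emits 30000/1001 × 13659 = 409770000/1001 frames; B emits 30 × 13659 = 409770.
Difference = 409770/1001 frames (≈ 409.3606); B is ahead of A.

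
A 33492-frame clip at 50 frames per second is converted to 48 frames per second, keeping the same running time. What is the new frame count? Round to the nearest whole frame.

32152 frames

Frames at target rate = 33492 × (48) / (50) = 803808/25 ≈ 32152.320.
Nearest whole frame: 32152.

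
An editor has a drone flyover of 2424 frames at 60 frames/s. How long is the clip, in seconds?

Running time = 2424 / (60) = 40.4 s.

40.4 seconds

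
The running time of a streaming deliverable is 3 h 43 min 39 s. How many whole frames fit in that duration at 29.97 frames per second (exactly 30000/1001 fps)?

3 h 43 min 39 s = 13419 s.
Frames = 13419 × 30000/1001 = 57510000/143 ≈ 402167.8322.
Complete frames: 402167.

402167 frames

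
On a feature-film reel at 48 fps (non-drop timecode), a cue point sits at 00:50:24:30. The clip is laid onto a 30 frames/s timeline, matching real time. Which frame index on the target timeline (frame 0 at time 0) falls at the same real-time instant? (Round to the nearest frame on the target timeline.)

Source frame index: (0×3600 + 50×60 + 24) × 48 + 30 = 145182.
Real time: 145182 / (48) = 24197/8 s.
Target frame: (24197/8) × (30) = 362955/4 ≈ 90738.750 → 90739.

frame 90739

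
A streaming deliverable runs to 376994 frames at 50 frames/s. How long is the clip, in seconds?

Running time = 376994 / (50) = 7539.88 s.

7539.88 seconds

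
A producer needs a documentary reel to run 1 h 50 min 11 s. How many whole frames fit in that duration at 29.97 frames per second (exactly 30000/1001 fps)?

198131 frames

1 h 50 min 11 s = 6611 s.
Frames = 6611 × 30000/1001 = 18030000/91 ≈ 198131.8681.
Complete frames: 198131.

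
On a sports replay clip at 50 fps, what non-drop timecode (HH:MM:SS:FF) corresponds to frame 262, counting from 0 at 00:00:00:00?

262 ÷ 50 = 5 full seconds, remainder 12 frames.
5 s = 0 h 0 min 5 s.
Timecode: 00:00:05:12.

00:00:05:12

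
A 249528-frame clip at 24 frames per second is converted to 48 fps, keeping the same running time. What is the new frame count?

499056 frames

Target frames = source frames × (target rate / source rate) = 249528 × (48)/(24) = 249528 × 2 = 499056.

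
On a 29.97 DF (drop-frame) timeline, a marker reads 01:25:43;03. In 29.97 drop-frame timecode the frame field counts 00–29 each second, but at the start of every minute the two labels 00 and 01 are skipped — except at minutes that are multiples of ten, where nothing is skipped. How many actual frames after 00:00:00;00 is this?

Complete 10-minute blocks: 8, each 17982 frames → 143856.
Remaining 5 whole minutes in the current block: 1800 + 4 × 1798 = 8992 frames.
Within the current minute: 43 × 30 + 3 − 2 = 1291 (labels ;00/;01 skipped at this minute). Total = 143856 + 8992 + 1291 = 154139.

154139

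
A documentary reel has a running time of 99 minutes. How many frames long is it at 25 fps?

99 min = 5940 s.
Frames = 5940 × 25 = 148500.

148500 frames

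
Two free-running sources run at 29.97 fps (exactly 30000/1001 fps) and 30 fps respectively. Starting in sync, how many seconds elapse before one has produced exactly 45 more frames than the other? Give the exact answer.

The gap grows by |30 − 30000/1001| = 30/1001 frames per second.
Time for a 45-frame gap: 45 ÷ (30/1001) = 1501.5 s.

1501.5 seconds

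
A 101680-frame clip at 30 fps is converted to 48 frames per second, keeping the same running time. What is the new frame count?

162688 frames

Target frames = source frames × (target rate / source rate) = 101680 × (48)/(30) = 101680 × 8/5 = 162688.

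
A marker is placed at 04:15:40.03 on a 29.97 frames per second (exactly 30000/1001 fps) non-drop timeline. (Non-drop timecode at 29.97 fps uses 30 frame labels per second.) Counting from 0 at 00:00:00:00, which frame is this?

460203

Total seconds to the label: (4 × 3600 + 15 × 60 + 40) = 15340.
Frame index = 15340 × 30 + 3 = 460203.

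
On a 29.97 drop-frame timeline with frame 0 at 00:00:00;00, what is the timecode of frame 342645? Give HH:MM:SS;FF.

Ten DF minutes hold 17982 frames, so frame 342645 lies in block 19 (frames 341658–359639) with 987 frames into that block.
The block's first minute is 1800 frames and the rest 1798 each; 987 frames reaches minute 0, so 19 × 18 + 0 × 2 = 342 labels have been skipped so far.
Adding those back, label number 342645 + 342 = 342987 at 30 labels/s is 11432 s + 27 f = 3 h 10 min 32 s frame 27, i.e. 03:10:32;27.

03:10:32;27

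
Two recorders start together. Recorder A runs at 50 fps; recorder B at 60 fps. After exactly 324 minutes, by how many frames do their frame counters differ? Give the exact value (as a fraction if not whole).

324 min = 19440 s.
A emits 50 × 19440 = 972000 frames; B emits 60 × 19440 = 1166400.
Difference = 194400 frames; B is ahead of A.

194400 frames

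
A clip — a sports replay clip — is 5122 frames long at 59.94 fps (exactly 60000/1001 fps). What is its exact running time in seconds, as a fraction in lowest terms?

2563561/30000 seconds

Running time = 5122 ÷ (60000/1001) = 5122 × 1001/60000 = 2563561/30000 s.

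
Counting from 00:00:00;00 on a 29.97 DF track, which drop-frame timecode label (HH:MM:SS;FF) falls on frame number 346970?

Ten DF minutes hold 17982 frames, so frame 346970 lies in block 19 (frames 341658–359639) with 5312 frames into that block.
The block's first minute is 1800 frames and the rest 1798 each; 5312 frames reaches minute 2, so 19 × 18 + 2 × 2 = 346 labels have been skipped so far.
Adding those back, label number 346970 + 346 = 347316 at 30 labels/s is 11577 s + 6 f = 3 h 12 min 57 s frame 6, i.e. 03:12:57;06.

03:12:57;06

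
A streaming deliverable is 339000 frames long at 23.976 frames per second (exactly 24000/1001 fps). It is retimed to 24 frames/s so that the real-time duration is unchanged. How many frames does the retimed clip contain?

Target frames = source frames × (target rate / source rate) = 339000 × (24)/(24000/1001) = 339000 × 1001/1000 = 339339.

339339 frames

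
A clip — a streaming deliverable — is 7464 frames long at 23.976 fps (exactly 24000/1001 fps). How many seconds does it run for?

311.311 seconds

Running time = 7464 / (24000/1001) = 311.311 s.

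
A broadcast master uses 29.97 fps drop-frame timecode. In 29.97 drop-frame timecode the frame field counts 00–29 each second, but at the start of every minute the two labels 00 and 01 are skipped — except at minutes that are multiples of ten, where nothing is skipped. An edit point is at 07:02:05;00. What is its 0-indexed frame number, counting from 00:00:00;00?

758990

As if non-drop at 30 labels/s: (7 × 3600 + 2 × 60 + 5) × 30 + 0 = 759750.
Minute boundaries passed: 422; those not divisible by 10: 422 − 42 = 380; dropped labels = 2 × 380 = 760.
Actual frame index = 759750 − 760 = 758990.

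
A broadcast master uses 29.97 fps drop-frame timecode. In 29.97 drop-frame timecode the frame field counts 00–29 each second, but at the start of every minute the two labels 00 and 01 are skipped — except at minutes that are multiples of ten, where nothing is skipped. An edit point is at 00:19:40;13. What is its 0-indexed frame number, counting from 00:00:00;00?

35377

Complete 10-minute blocks: 1, each 17982 frames → 17982.
Remaining 9 whole minutes in the current block: 1800 + 8 × 1798 = 16184 frames.
Within the current minute: 40 × 30 + 13 − 2 = 1211 (labels ;00/;01 skipped at this minute). Total = 17982 + 16184 + 1211 = 35377.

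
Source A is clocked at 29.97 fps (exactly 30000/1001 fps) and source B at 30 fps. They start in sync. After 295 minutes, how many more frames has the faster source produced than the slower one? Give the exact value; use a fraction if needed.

295 min = 17700 s.
A emits 30000/1001 × 17700 = 531000000/1001 frames; B emits 30 × 17700 = 531000.
Difference = 531000/1001 frames (≈ 530.4695); B is ahead of A.

531000/1001 frames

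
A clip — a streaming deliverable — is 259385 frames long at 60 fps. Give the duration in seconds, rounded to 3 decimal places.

4323.083 seconds

Running time = 259385 × 1/60 = 51877/12 s ≈ 4323.083 s.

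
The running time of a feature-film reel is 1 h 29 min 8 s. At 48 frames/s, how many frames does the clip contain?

1 h 29 min 8 s = 5348 s.
Frames = 5348 × 48 = 256704.

256704 frames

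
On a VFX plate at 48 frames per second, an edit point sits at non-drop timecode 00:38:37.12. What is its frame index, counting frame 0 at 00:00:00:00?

Total seconds to the label: (0 × 3600 + 38 × 60 + 37) = 2317.
Frame index = 2317 × 48 + 12 = 111228.

111228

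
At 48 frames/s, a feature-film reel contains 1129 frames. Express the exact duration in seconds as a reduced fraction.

Running time = 1129 ÷ (48) = 1129 × 1/48 = 1129/48 s.

1129/48 seconds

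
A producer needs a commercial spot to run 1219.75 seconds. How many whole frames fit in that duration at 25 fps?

Frames = 1219.75 × 25 = 121975/4 ≈ 30493.7500.
Complete frames: 30493.

30493 frames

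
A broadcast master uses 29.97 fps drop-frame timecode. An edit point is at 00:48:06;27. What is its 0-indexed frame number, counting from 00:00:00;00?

Complete 10-minute blocks: 4, each 17982 frames → 71928.
Remaining 8 whole minutes in the current block: 1800 + 7 × 1798 = 14386 frames.
Within the current minute: 6 × 30 + 27 − 2 = 205 (labels ;00/;01 skipped at this minute). Total = 71928 + 14386 + 205 = 86519.

86519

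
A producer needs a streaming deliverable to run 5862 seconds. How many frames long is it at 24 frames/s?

140688 frames

Frames = 5862 × 24 = 140688.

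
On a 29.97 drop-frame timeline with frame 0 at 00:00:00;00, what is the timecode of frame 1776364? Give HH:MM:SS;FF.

Each 10-minute DF block holds 10 × 60 × 30 − 9 × 2 = 17982 frames. 1776364 ÷ 17982 → 98 full blocks, remainder 14128.
Within the partial block the first minute is 1800 frames and each further minute 1798, so 7 further minute boundaries passed. Total skipped labels = 18 × 98 + 2 × 7 = 1778.
Non-drop label index = 1776364 + 1778 = 1778142; at 30 labels/s that is 16:27:51:12, i.e. DF 16:27:51;12.

16:27:51;12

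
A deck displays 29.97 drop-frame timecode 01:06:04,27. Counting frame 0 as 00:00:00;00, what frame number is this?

118827

Complete 10-minute blocks: 6, each 17982 frames → 107892.
Remaining 6 whole minutes in the current block: 1800 + 5 × 1798 = 10790 frames.
Within the current minute: 4 × 30 + 27 − 2 = 145 (labels ;00/;01 skipped at this minute). Total = 107892 + 10790 + 145 = 118827.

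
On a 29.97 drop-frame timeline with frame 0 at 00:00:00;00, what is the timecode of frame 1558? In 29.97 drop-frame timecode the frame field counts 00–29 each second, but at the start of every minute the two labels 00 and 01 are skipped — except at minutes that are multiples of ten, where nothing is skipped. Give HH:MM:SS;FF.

Ten DF minutes hold 17982 frames, so frame 1558 lies in block 0 (frames 0–17981) with 1558 frames into that block.
The block's first minute is 1800 frames and the rest 1798 each; 1558 frames reaches minute 0, so 0 × 18 + 0 × 2 = 0 labels have been skipped so far.
Adding those back, label number 1558 + 0 = 1558 at 30 labels/s is 51 s + 28 f = 0 h 0 min 51 s frame 28, i.e. 00:00:51;28.

00:00:51;28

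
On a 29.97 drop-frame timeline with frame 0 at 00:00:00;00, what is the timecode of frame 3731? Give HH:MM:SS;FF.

Ten DF minutes hold 17982 frames, so frame 3731 lies in block 0 (frames 0–17981) with 3731 frames into that block.
The block's first minute is 1800 frames and the rest 1798 each; 3731 frames reaches minute 2, so 0 × 18 + 2 × 2 = 4 labels have been skipped so far.
Adding those back, label number 3731 + 4 = 3735 at 30 labels/s is 124 s + 15 f = 0 h 2 min 4 s frame 15, i.e. 00:02:04;15.

00:02:04;15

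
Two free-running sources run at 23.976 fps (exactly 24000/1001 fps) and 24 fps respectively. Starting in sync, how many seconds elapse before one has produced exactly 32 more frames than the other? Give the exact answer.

The gap grows by |24 − 24000/1001| = 24/1001 frames per second.
Time for a 32-frame gap: 32 ÷ (24/1001) = 4004/3 s.

4004/3 seconds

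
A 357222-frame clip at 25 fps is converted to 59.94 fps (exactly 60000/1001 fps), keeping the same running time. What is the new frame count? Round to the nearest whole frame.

856476 frames

Frames at target rate = 357222 × (60000/1001) / (25) = 857332800/1001 ≈ 856476.324.
Nearest whole frame: 856476.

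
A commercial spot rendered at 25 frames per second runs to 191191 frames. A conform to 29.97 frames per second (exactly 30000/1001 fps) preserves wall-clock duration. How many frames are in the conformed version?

229200 frames

Target frames = source frames × (target rate / source rate) = 191191 × (30000/1001)/(25) = 191191 × 1200/1001 = 229200.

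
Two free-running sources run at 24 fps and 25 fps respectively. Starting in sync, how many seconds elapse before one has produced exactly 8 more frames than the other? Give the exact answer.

8 seconds

The gap grows by |25 − 24| = 1 frame per second.
Time for a 8-frame gap: 8 ÷ (1) = 8 s.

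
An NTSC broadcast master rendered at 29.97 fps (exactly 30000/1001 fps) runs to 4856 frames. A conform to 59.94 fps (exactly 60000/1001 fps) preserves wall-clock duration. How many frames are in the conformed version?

9712 frames

Target frames = source frames × (target rate / source rate) = 4856 × (60000/1001)/(30000/1001) = 4856 × 2 = 9712.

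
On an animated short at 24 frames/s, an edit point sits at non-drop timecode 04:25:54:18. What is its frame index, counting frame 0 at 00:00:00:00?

Total seconds to the label: (4 × 3600 + 25 × 60 + 54) = 15954.
Frame index = 15954 × 24 + 18 = 382914.

382914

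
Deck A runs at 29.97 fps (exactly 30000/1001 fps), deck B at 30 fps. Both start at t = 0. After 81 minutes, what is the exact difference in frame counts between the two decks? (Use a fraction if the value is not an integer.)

145800/1001 frames

81 min = 4860 s.
A emits 30000/1001 × 4860 = 145800000/1001 frames; B emits 30 × 4860 = 145800.
Difference = 145800/1001 frames (≈ 145.6543); B is ahead of A.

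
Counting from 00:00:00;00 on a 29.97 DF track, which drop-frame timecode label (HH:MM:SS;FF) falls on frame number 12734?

00:07:04;28

Each 10-minute DF block holds 10 × 60 × 30 − 9 × 2 = 17982 frames. 12734 ÷ 17982 → 0 full blocks, remainder 12734.
Within the partial block the first minute is 1800 frames and each further minute 1798, so 7 further minute boundaries passed. Total skipped labels = 18 × 0 + 2 × 7 = 14.
Non-drop label index = 12734 + 14 = 12748; at 30 labels/s that is 00:07:04:28, i.e. DF 00:07:04;28.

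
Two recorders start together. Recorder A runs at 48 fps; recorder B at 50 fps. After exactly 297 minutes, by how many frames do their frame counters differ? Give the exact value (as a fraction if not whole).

297 min = 17820 s.
A emits 48 × 17820 = 855360 frames; B emits 50 × 17820 = 891000.
Difference = 35640 frames; B is ahead of A.

35640 frames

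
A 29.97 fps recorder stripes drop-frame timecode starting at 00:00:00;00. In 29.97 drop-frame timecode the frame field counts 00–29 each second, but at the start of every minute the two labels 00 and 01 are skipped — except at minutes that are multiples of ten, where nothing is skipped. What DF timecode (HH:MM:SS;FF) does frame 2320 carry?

Each 10-minute DF block holds 10 × 60 × 30 − 9 × 2 = 17982 frames. 2320 ÷ 17982 → 0 full blocks, remainder 2320.
Within the partial block the first minute is 1800 frames and each further minute 1798, so 1 further minute boundary passed. Total skipped labels = 18 × 0 + 2 × 1 = 2.
Non-drop label index = 2320 + 2 = 2322; at 30 labels/s that is 00:01:17:12, i.e. DF 00:01:17;12.

00:01:17;12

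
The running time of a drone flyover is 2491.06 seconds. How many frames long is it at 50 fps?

Frames = 2491.06 × 50 = 124553.

124553 frames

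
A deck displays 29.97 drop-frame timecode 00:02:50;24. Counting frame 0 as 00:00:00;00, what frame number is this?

5120

Complete 10-minute blocks: 0, each 17982 frames → 0.
Remaining 2 whole minutes in the current block: 1800 + 1 × 1798 = 3598 frames.
Within the current minute: 50 × 30 + 24 − 2 = 1522 (labels ;00/;01 skipped at this minute). Total = 0 + 3598 + 1522 = 5120.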